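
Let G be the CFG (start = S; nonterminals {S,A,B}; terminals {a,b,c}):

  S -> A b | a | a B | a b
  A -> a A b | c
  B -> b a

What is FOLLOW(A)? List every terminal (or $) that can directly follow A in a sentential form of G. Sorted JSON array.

Compute FIRST by fixpoint:
round 1:
  A via A→a A b: +{a}
  A via A→c: +{c}
  B via B→b a: +{b}
  S via S→A b: +{a,c}
  FIRST[S]={a,c}  FIRST[A]={a,c}  FIRST[B]={b}
round 2: done
  FIRST[S]={a,c}  FIRST[A]={a,c}  FIRST[B]={b}

FOLLOW sets:
FOLLOW(S) := {$}
iter 1:
  A→a A b: FOLLOW(A) ⊇ FIRST(b) = {b}; new: +{b}
  S→a B: FOLLOW(B) ⊇ FOLLOW(S) ⊇ {$}; new: +{$}
  FOLLOW(S)={$}  FOLLOW(A)={b}  FOLLOW(B)={$}
iter 2: (no change)
  FOLLOW(S)={$}  FOLLOW(A)={b}  FOLLOW(B)={$}

FOLLOW(A) = ["b"]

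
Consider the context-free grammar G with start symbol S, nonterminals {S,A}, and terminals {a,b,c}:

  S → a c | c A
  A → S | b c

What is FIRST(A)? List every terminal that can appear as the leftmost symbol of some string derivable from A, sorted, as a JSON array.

Compute FIRST by fixpoint:
pass 1:
  A via A→b c: +{b}
  S via S→a c: +{a}
  S via S→c A: +{c}
  FIRST(S)={a,c}  FIRST(A)={b}
pass 2:
  A via A→S: +{a,c}
  FIRST(S)={a,c}  FIRST(A)={a,b,c}
pass 3: (no change)
  FIRST(S)={a,c}  FIRST(A)={a,b,c}

FIRST(A) = ["a", "b", "c"]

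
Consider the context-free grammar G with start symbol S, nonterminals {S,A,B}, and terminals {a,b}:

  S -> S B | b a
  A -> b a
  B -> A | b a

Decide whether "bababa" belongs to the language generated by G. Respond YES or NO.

CNF form of G:
  S -> S B | T0 T1
  A -> T0 T1
  B -> T0 T1
  T0 -> b
  T1 -> a

CYK table (by increasing span):
  [0..0]={T0}  "b"  orig:{}
  [1..1]={T1}  "a"  orig:{}
  [2..2]={T0}  "b"  orig:{}
  [3..3]={T1}  "a"  orig:{}
  [4..4]={T0}  "b"  orig:{}
  [5..5]={T1}  "a"  orig:{}
  [0..1]={A,B,S}  "ba"
  [1..2]=∅  "ab"
  [2..3]={A,B,S}  "ba"
  [3..4]=∅  "ab"
  [4..5]={A,B,S}  "ba"
  [0..2]=∅  "bab"
  [1..3]=∅  "aba"
  [2..4]=∅  "bab"
  [3..5]=∅  "aba"
  [0..3]={S}  "baba"
  [1..4]=∅  "abab"
  [2..5]={S}  "baba"
  [0..4]=∅  "babab"
  [1..5]=∅  "ababa"
  [0..5]={S}  "bababa"

S ∈ T[0,5] ⇒ YES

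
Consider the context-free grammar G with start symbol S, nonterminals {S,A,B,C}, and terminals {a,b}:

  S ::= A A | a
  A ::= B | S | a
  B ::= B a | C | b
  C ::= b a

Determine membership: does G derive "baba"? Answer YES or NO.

Convert to CNF:
  S -> A A | a
  A -> A A | B T0 | T1 T0 | a | b
  B -> B T0 | T1 T0 | b
  C -> T1 T0
  T0 -> a
  T1 -> b

CYK table (by increasing span):
  cell(0,0) b: {A,B,T1}  orig:{A,B}
  cell(1,1) a: {A,S,T0}  orig:{A,S}
  cell(2,2) b: {A,B,T1}  orig:{A,B}
  cell(3,3) a: {A,S,T0}  orig:{A,S}
  cell(0,1) ba: {A,B,C,S}
  cell(1,2) ab: {A,S}
  cell(2,3) ba: {A,B,C,S}
  cell(0,2) bab: {A,S}
  cell(1,3) aba: {A,S}
  cell(0,3) baba: {A,S}

S ∈ T[0,3] ⇒ YES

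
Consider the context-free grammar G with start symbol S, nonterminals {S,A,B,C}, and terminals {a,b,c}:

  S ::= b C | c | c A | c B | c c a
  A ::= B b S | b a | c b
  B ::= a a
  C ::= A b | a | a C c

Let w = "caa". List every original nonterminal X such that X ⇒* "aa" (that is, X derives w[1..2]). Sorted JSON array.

Convert to CNF:
  S -> T0 C | T2 A | T2 B | T2 X5 | c
  A -> B X3 | T0 T1 | T2 T0
  B -> T1 T1
  C -> A T0 | T1 X4 | a
  T0 -> b
  T1 -> a
  T2 -> c
  X3 -> T0 S
  X4 -> C T2
  X5 -> T2 T1

CYK table (by increasing span) — only the sub-triangle for w[1..2]:
  cell(1,1) a: {C,T1}  orig:{C}
  cell(2,2) a: {C,T1}  orig:{C}
  cell(1,2) aa: {B}

Original NTs in T[1,2] deriving "aa": ["B"]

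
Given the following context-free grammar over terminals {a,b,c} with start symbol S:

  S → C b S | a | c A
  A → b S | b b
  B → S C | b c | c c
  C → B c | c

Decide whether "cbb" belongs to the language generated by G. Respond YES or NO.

CNF form of G:
  S -> C X2 | T1 A | a
  A -> T0 S | T0 T0
  B -> S C | T0 T1 | T1 T1
  C -> B T1 | c
  T0 -> b
  T1 -> c
  X2 -> T0 S

CYK table (by increasing span):
  cell(0,0) c: {C,T1}  orig:{C}
  cell(1,1) b: {T0}  orig:{}
  cell(2,2) b: {T0}  orig:{}
  cell(0,1) cb: ∅
  cell(1,2) bb: {A}
  cell(0,2) cbb: {S}

S ∈ T[0,2] ⇒ YES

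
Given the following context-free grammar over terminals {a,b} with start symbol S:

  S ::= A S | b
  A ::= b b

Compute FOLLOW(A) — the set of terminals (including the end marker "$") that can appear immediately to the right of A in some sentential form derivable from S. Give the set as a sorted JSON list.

FIRST sets, iterate to fixpoint:
[1]
  A via A→b b: +{b}
  S via S→A S: +{b}
  FIRST[S]={b}  FIRST[A]={b}
[2] (stable)
  FIRST[S]={b}  FIRST[A]={b}

FOLLOW sets:
seed FOLLOW(S) with $
[1]
  S→A S: FOLLOW(A) ⊇ FIRST(S) = {b}; new: +{b}
  FOLLOW(S)={$}  FOLLOW(A)={b}
[2] — fixpoint
  FOLLOW(S)={$}  FOLLOW(A)={b}

FOLLOW(A) = ["b"]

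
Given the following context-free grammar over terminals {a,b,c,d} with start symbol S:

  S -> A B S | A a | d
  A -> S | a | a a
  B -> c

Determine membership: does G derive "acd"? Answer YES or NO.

Convert to CNF:
  S -> A T0 | A X2 | d
  A -> A T0 | A X1 | T0 T0 | a | d
  B -> c
  T0 -> a
  X1 -> B S
  X2 -> B S

CYK table (by increasing span):
  [0..0]={A,T0}  "a"  orig:{A}
  [1..1]={B}  "c"
  [2..2]={A,S}  "d"
  [0..1]=∅  "ac"
  [1..2]={X1,X2}  "cd"  orig:{}
  [0..2]={A,S}  "acd"

S ∈ T[0,2] ⇒ YES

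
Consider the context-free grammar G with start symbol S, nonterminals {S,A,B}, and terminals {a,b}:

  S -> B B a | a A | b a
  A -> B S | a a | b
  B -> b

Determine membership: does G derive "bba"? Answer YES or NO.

CNF form of G:
  S -> B X2 | T0 A | T1 T0
  A -> B S | T0 T0 | b
  B -> b
  T0 -> a
  T1 -> b
  X2 -> B T0

Fill CYK table bottom-up:
  cell(0,0) b: {A,B,T1}  orig:{A,B}
  cell(1,1) b: {A,B,T1}  orig:{A,B}
  cell(2,2) a: {T0}  orig:{}
  cell(0,1) bb: ∅
  cell(1,2) ba: {S,X2}  orig:{S}
  cell(0,2) bba: {A,S}

S ∈ T[0,2] ⇒ YES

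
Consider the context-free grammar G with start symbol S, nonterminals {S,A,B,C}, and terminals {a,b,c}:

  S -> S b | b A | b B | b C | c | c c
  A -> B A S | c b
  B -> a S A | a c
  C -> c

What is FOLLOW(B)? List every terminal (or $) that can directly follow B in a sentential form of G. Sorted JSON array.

FIRST iteration:
round 1:
  A via A→c b: +{c}
  B via B→a S A: +{a}
  C via C→c: +{c}
  S via S→b A: +{b}
  S via S→c: +{c}
  S: {b,c}  A: {c}  B: {a}  C: {c}
round 2:
  A via A→B A S: +{a}
  S: {b,c}  A: {a,c}  B: {a}  C: {c}
round 3: (stable)
  S: {b,c}  A: {a,c}  B: {a}  C: {c}

FOLLOW iteration:
initialize: $ ∈ FOLLOW(S)
[1]
  A→B A S: FOLLOW(B) ⊇ FIRST(A) = {a,c}; new: +{a,c}
  A→B A S: FOLLOW(A) ⊇ FIRST(S) = {b,c}; new: +{b,c}
  A→B A S: FOLLOW(S) ⊇ FOLLOW(A) ⊇ {b,c}; new: +{b,c}
  B→a S A: FOLLOW(S) ⊇ FIRST(A) = {a,c}; new: +{a}
  B→a S A: FOLLOW(A) ⊇ FOLLOW(B) ⊇ {a,c}; new: +{a}
  S→b A: FOLLOW(A) ⊇ FOLLOW(S) ⊇ {$,a,b,c}; new: +{$}
  S→b B: FOLLOW(B) ⊇ FOLLOW(S) ⊇ {$,a,b,c}; new: +{$,b}
  S→b C: FOLLOW(C) ⊇ FOLLOW(S) ⊇ {$,a,b,c}; new: +{$,a,b,c}
  S: {$,a,b,c}  A: {$,a,b,c}  B: {$,a,b,c}  C: {$,a,b,c}
[2] — fixpoint
  S: {$,a,b,c}  A: {$,a,b,c}  B: {$,a,b,c}  C: {$,a,b,c}

FOLLOW(B) = ["$", "a", "b", "c"]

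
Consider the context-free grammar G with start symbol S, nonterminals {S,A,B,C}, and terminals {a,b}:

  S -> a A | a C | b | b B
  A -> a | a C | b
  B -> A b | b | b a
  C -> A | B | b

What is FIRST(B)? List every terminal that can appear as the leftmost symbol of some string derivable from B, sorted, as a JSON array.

FIRST iteration:
pass 1:
  A via A→a: +{a}
  A via A→b: +{b}
  B via B→A b: +{a,b}
  C via C→A: +{a,b}
  S via S→a A: +{a}
  S via S→b: +{b}
  FIRST[S]={a,b}  FIRST[A]={a,b}  FIRST[B]={a,b}  FIRST[C]={a,b}
pass 2: (stable)
  FIRST[S]={a,b}  FIRST[A]={a,b}  FIRST[B]={a,b}  FIRST[C]={a,b}

FIRST(B) = ["a", "b"]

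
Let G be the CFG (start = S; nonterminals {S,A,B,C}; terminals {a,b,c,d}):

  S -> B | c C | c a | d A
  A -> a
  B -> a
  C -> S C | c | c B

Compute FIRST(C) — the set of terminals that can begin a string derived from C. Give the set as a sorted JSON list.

FIRST iteration:
iter 1:
  A via A→a: +{a}
  B via B→a: +{a}
  C via C→c: +{c}
  S via S→B: +{a}
  S via S→c C: +{c}
  S via S→d A: +{d}
  S: {a,c,d}  A: {a}  B: {a}  C: {c}
iter 2:
  C via C→S C: +{a,d}
  S: {a,c,d}  A: {a}  B: {a}  C: {a,c,d}
iter 3: done
  S: {a,c,d}  A: {a}  B: {a}  C: {a,c,d}

FIRST(C) = ["a", "c", "d"]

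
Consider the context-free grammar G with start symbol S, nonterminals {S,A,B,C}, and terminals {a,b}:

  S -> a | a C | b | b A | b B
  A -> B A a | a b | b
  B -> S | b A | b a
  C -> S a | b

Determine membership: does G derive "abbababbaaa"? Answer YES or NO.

CNF form of G:
  S -> T0 C | T1 A | T1 B | a | b
  A -> B X2 | T0 T1 | b
  B -> T0 C | T1 A | T1 B | T1 T0 | a | b
  C -> S T0 | b
  T0 -> a
  T1 -> b
  X2 -> A T0

CYK table (by increasing span):
  [0..0]={B,S,T0}  "a"  orig:{B,S}
  [1..1]={A,B,C,S,T1}  "b"  orig:{A,B,C,S}
  [2..2]={A,B,C,S,T1}  "b"  orig:{A,B,C,S}
  [3..3]={B,S,T0}  "a"  orig:{B,S}
  [4..4]={A,B,C,S,T1}  "b"  orig:{A,B,C,S}
  [5..5]={B,S,T0}  "a"  orig:{B,S}
  [6..6]={A,B,C,S,T1}  "b"  orig:{A,B,C,S}
  [7..7]={A,B,C,S,T1}  "b"  orig:{A,B,C,S}
  [8..8]={B,S,T0}  "a"  orig:{B,S}
  [9..9]={B,S,T0}  "a"  orig:{B,S}
  [10..10]={B,S,T0}  "a"  orig:{B,S}
  [0..1]={A,B,S}  "ab"
  [1..2]={B,S}  "bb"
  [2..3]={B,C,S,X2}  "ba"  orig:{B,C,S}
  [3..4]={A,B,S}  "ab"
  [4..5]={B,C,S,X2}  "ba"  orig:{B,C,S}
  [5..6]={A,B,S}  "ab"
  [6..7]={B,S}  "bb"
  [7..8]={B,C,S,X2}  "ba"  orig:{B,C,S}
  [8..9]={C}  "aa"
  [9..10]={C}  "aa"
  [0..2]=∅  "abb"
  [1..3]={A,B,C,S}  "bba"
  [2..4]={B,S}  "bab"
  [3..5]={A,B,C,S,X2}  "aba"  orig:{A,B,C,S}
  [4..6]={B,S}  "bab"
  [5..7]=∅  "abb"
  [6..8]={A,B,C,S}  "bba"
  [7..9]={C}  "baa"
  [8..10]={B,S}  "aaa"
  [0..3]={A,B,S}  "abba"
  [1..4]={B,S}  "bbab"
  [2..5]={A,B,C,S}  "baba"
  [3..6]=∅  "abab"
  [4..7]=∅  "babb"
  [5..8]={A,B,S}  "abba"
  [6..9]={C,X2}  "bbaa"  orig:{C}
  [7..10]={B,S}  "baaa"
  [0..4]=∅  "abbab"
  [1..5]={A,B,C,S}  "bbaba"
  [2..6]=∅  "babab"
  [3..7]=∅  "ababb"
  [4..8]={A,B,S}  "babba"
  [5..9]={A,B,C,S,X2}  "abbaa"  orig:{A,B,C,S}
  [6..10]={B,S}  "bbaaa"
  [0..5]={A,B,S}  "abbaba"
  [1..6]=∅  "bbabab"
  [2..7]=∅  "bababb"
  [3..8]=∅  "ababba"
  [4..9]={A,B,C,S,X2}  "babbaa"  orig:{A,B,C,S}
  [5..10]={C,X2}  "abbaaa"  orig:{C}
  [0..6]=∅  "abbabab"
  [1..7]=∅  "bbababb"
  [2..8]=∅  "bababba"
  [3..9]={A,B,S}  "ababbaa"
  [4..10]={A,C,X2}  "babbaaa"  orig:{A,C}
  [0..7]=∅  "abbababb"
  [1..8]=∅  "bbababba"
  [2..9]={A,B,S}  "bababbaa"
  [3..10]={A,B,C,S,X2}  "ababbaaa"  orig:{A,B,C,S}
  [0..8]=∅  "abbababba"
  [1..9]={A,B,S}  "bbababbaa"
  [2..10]={A,B,C,S,X2}  "bababbaaa"  orig:{A,B,C,S}
  [0..9]={A}  "abbababbaa"
  [1..10]={A,B,C,S,X2}  "bbababbaaa"  orig:{A,B,C,S}
  [0..10]={A,B,S,X2}  "abbababbaaa"  orig:{A,B,S}

S ∈ T[0,10] ⇒ YES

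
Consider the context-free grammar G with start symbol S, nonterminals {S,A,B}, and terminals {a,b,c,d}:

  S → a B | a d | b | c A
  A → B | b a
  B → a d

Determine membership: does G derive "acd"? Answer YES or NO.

Convert to CNF:
  S -> T0 B | T0 T1 | T3 A | b
  A -> T0 T1 | T2 T0
  B -> T0 T1
  T0 -> a
  T1 -> d
  T2 -> b
  T3 -> c

CYK table (by increasing span):
  [0..0]={T0}  "a"  orig:{}
  [1..1]={T3}  "c"  orig:{}
  [2..2]={T1}  "d"  orig:{}
  [0..1]=∅  "ac"
  [1..2]=∅  "cd"
  [0..2]=∅  "acd"

S ∉ T[0,2] ⇒ NO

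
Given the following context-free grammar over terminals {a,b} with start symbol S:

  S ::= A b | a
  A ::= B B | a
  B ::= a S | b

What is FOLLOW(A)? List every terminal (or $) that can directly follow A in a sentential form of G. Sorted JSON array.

Compute FIRST by fixpoint:
iter 1:
  A via A→a: +{a}
  B via B→a S: +{a}
  B via B→b: +{b}
  S via S→A b: +{a}
  FIRST(S)={a}  FIRST(A)={a}  FIRST(B)={a,b}
iter 2:
  A via A→B B: +{b}
  S via S→A b: +{b}
  FIRST(S)={a,b}  FIRST(A)={a,b}  FIRST(B)={a,b}
iter 3: (stable)
  FIRST(S)={a,b}  FIRST(A)={a,b}  FIRST(B)={a,b}

FOLLOW sets:
seed FOLLOW(S) with $
[1]
  A→B B: FOLLOW(B) ⊇ FIRST(B) = {a,b}; new: +{a,b}
  B→a S: FOLLOW(S) ⊇ FOLLOW(B) ⊇ {a,b}; new: +{a,b}
  S→A b: FOLLOW(A) ⊇ FIRST(b) = {b}; new: +{b}
  FOLLOW[S]={$,a,b}  FOLLOW[A]={b}  FOLLOW[B]={a,b}
[2] (stable)
  FOLLOW[S]={$,a,b}  FOLLOW[A]={b}  FOLLOW[B]={a,b}

FOLLOW(A) = ["b"]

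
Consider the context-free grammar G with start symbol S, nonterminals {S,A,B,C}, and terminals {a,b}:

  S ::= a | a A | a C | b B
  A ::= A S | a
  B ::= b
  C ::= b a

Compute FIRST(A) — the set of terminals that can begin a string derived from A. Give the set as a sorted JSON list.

FIRST iteration:
[1]
  A via A→a: +{a}
  B via B→b: +{b}
  C via C→b a: +{b}
  S via S→a: +{a}
  S via S→b B: +{b}
  S: {a,b}  A: {a}  B: {b}  C: {b}
[2] — fixpoint
  S: {a,b}  A: {a}  B: {b}  C: {b}

FIRST(A) = ["a"]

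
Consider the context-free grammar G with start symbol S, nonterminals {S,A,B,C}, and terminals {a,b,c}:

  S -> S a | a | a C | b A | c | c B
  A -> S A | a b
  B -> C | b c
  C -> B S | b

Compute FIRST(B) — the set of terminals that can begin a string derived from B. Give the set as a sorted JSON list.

FIRST iteration:
round 1:
  A via A→a b: +{a}
  B via B→b c: +{b}
  C via C→B S: +{b}
  S via S→a: +{a}
  S via S→b A: +{b}
  S via S→c: +{c}
  S: {a,b,c}  A: {a}  B: {b}  C: {b}
round 2:
  A via A→S A: +{b,c}
  S: {a,b,c}  A: {a,b,c}  B: {b}  C: {b}
round 3: — fixpoint
  S: {a,b,c}  A: {a,b,c}  B: {b}  C: {b}

FIRST(B) = ["b"]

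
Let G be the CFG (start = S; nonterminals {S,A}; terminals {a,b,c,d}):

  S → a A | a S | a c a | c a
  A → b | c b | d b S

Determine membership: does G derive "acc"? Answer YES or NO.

CNF form of G:
  S -> T0 T3 | T3 A | T3 S | T3 X5
  A -> T0 T1 | T2 X4 | b
  T0 -> c
  T1 -> b
  T2 -> d
  T3 -> a
  X4 -> T1 S
  X5 -> T0 T3

Fill CYK table bottom-up:
  cell(0,0) a: {T3}  orig:{}
  cell(1,1) c: {T0}  orig:{}
  cell(2,2) c: {T0}  orig:{}
  cell(0,1) ac: ∅
  cell(1,2) cc: ∅
  cell(0,2) acc: ∅

S ∉ T[0,2] ⇒ NO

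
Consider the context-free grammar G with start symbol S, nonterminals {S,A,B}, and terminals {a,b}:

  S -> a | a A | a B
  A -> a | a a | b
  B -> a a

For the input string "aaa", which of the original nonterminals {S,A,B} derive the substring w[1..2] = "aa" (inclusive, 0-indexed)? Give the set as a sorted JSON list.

CNF form of G:
  S -> T0 A | T0 B | a
  A -> T0 T0 | a | b
  B -> T0 T0
  T0 -> a

CYK fill — only the sub-triangle for w[1..2]:
  [1..1]={A,S,T0}  "a"  orig:{A,S}
  [2..2]={A,S,T0}  "a"  orig:{A,S}
  [1..2]={A,B,S}  "aa"

Original NTs in T[1,2] deriving "aa": ["A", "B", "S"]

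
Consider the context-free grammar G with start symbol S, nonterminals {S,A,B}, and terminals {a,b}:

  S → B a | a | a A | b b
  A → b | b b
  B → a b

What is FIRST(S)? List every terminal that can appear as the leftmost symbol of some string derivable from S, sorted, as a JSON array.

FIRST sets, iterate to fixpoint:
pass 1:
  A via A→b: +{b}
  B via B→a b: +{a}
  S via S→B a: +{a}
  S via S→b b: +{b}
  FIRST[S]={a,b}  FIRST[A]={b}  FIRST[B]={a}
pass 2: (no change)
  FIRST[S]={a,b}  FIRST[A]={b}  FIRST[B]={a}

FIRST(S) = ["a", "b"]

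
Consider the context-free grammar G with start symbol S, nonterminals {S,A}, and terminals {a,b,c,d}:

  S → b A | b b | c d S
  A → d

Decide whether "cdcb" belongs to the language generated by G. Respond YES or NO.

Convert to CNF:
  S -> T0 A | T0 T0 | T1 X3
  A -> d
  T0 -> b
  T1 -> c
  T2 -> d
  X3 -> T2 S

Fill CYK table bottom-up:
  cell(0,0) c: {T1}  orig:{}
  cell(1,1) d: {A,T2}  orig:{A}
  cell(2,2) c: {T1}  orig:{}
  cell(3,3) b: {T0}  orig:{}
  cell(0,1) cd: ∅
  cell(1,2) dc: ∅
  cell(2,3) cb: ∅
  cell(0,2) cdc: ∅
  cell(1,3) dcb: ∅
  cell(0,3) cdcb: ∅

S ∉ T[0,3] ⇒ NO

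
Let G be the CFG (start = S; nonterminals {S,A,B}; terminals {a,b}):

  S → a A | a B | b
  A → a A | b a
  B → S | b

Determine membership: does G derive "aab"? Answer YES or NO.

Convert to CNF:
  S -> T0 A | T0 B | b
  A -> T0 A | T1 T0
  B -> T0 A | T0 B | b
  T0 -> a
  T1 -> b

Fill CYK table bottom-up:
  cell(0,0) a: {T0}  orig:{}
  cell(1,1) a: {T0}  orig:{}
  cell(2,2) b: {B,S,T1}  orig:{B,S}
  cell(0,1) aa: ∅
  cell(1,2) ab: {B,S}
  cell(0,2) aab: {B,S}

S ∈ T[0,2] ⇒ YES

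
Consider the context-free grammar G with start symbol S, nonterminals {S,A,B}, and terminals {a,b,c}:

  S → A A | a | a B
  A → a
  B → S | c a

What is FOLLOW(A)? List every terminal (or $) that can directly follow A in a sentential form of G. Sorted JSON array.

Compute FIRST by fixpoint:
round 1:
  A via A→a: +{a}
  B via B→c a: +{c}
  S via S→A A: +{a}
  S: {a}  A: {a}  B: {c}
round 2:
  B via B→S: +{a}
  S: {a}  A: {a}  B: {a,c}
round 3: (stable)
  S: {a}  A: {a}  B: {a,c}

FOLLOW iteration:
seed FOLLOW(S) with $
round 1:
  S→A A: FOLLOW(A) ⊇ FIRST(A) = {a}; new: +{a}
  S→A A: FOLLOW(A) ⊇ FOLLOW(S) ⊇ {$}; new: +{$}
  S→a B: FOLLOW(B) ⊇ FOLLOW(S) ⊇ {$}; new: +{$}
  FOLLOW(S)={$}  FOLLOW(A)={$,a}  FOLLOW(B)={$}
round 2: (no change)
  FOLLOW(S)={$}  FOLLOW(A)={$,a}  FOLLOW(B)={$}

FOLLOW(A) = ["$", "a"]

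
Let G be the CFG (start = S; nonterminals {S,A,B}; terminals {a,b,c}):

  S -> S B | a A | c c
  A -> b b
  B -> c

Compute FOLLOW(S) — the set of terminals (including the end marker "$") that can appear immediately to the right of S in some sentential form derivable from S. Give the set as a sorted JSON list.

FIRST iteration:
[1]
  A via A→b b: +{b}
  B via B→c: +{c}
  S via S→a A: +{a}
  S via S→c c: +{c}
  S: {a,c}  A: {b}  B: {c}
[2] (stable)
  S: {a,c}  A: {b}  B: {c}

FOLLOW iteration:
initialize: $ ∈ FOLLOW(S)
[1]
  S→S B: FOLLOW(S) ⊇ FIRST(B) = {c}; new: +{c}
  S→S B: FOLLOW(B) ⊇ FOLLOW(S) ⊇ {$,c}; new: +{$,c}
  S→a A: FOLLOW(A) ⊇ FOLLOW(S) ⊇ {$,c}; new: +{$,c}
  FOLLOW(S)={$,c}  FOLLOW(A)={$,c}  FOLLOW(B)={$,c}
[2] (stable)
  FOLLOW(S)={$,c}  FOLLOW(A)={$,c}  FOLLOW(B)={$,c}

FOLLOW(S) = ["$", "c"]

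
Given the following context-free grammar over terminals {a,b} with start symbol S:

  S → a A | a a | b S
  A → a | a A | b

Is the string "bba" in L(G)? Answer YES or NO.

Convert to CNF:
  S -> T0 A | T0 T0 | T1 S
  A -> T0 A | a | b
  T0 -> a
  T1 -> b

CYK table (by increasing span):
  cell(0,0) b: {A,T1}  orig:{A}
  cell(1,1) b: {A,T1}  orig:{A}
  cell(2,2) a: {A,T0}  orig:{A}
  cell(0,1) bb: ∅
  cell(1,2) ba: ∅
  cell(0,2) bba: ∅

S ∉ T[0,2] ⇒ NO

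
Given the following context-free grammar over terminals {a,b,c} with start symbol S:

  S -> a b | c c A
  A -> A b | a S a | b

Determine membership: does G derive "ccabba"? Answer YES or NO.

Convert to CNF:
  S -> T1 T0 | T2 X4
  A -> A T0 | T1 X3 | b
  T0 -> b
  T1 -> a
  T2 -> c
  X3 -> S T1
  X4 -> T2 A

CYK table (by increasing span):
  cell(0,0) c: {T2}  orig:{}
  cell(1,1) c: {T2}  orig:{}
  cell(2,2) a: {T1}  orig:{}
  cell(3,3) b: {A,T0}  orig:{A}
  cell(4,4) b: {A,T0}  orig:{A}
  cell(5,5) a: {T1}  orig:{}
  cell(0,1) cc: ∅
  cell(1,2) ca: ∅
  cell(2,3) ab: {S}
  cell(3,4) bb: {A}
  cell(4,5) ba: ∅
  cell(0,2) cca: ∅
  cell(1,3) cab: ∅
  cell(2,4) abb: ∅
  cell(3,5) bba: ∅
  cell(0,3) ccab: ∅
  cell(1,4) cabb: ∅
  cell(2,5) abba: ∅
  cell(0,4) ccabb: ∅
  cell(1,5) cabba: ∅
  cell(0,5) ccabba: ∅

S ∉ T[0,5] ⇒ NO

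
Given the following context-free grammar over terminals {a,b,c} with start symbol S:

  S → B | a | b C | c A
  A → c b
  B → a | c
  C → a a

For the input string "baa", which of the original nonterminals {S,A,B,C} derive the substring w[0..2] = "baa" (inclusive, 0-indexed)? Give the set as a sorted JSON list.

CNF form of G:
  S -> T0 A | T1 C | a | c
  A -> T0 T1
  B -> a | c
  C -> T2 T2
  T0 -> c
  T1 -> b
  T2 -> a

CYK table (by increasing span) (cells [i..j] with 0 ≤ i ≤ j ≤ 2 only):
  cell(0,0) b: {T1}  orig:{}
  cell(1,1) a: {B,S,T2}  orig:{B,S}
  cell(2,2) a: {B,S,T2}  orig:{B,S}
  cell(0,1) ba: ∅
  cell(1,2) aa: {C}
  cell(0,2) baa: {S}

Original NTs in T[0,2] deriving "baa": ["S"]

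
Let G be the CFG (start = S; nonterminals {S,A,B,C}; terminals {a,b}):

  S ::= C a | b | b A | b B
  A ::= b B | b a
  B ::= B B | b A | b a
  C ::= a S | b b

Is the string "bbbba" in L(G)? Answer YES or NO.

CNF form of G:
  S -> C T1 | T0 A | T0 B | b
  A -> T0 B | T0 T1
  B -> B B | T0 A | T0 T1
  C -> T0 T0 | T1 S
  T0 -> b
  T1 -> a

CYK table (by increasing span):
  T[0,0] 'b' = {S,T0}  orig:{S}
  T[1,1] 'b' = {S,T0}  orig:{S}
  T[2,2] 'b' = {S,T0}  orig:{S}
  T[3,3] 'b' = {S,T0}  orig:{S}
  T[4,4] 'a' = {T1}  orig:{}
  T[0,1] 'bb' = {C}
  T[1,2] 'bb' = {C}
  T[2,3] 'bb' = {C}
  T[3,4] 'ba' = {A,B}
  T[0,2] 'bbb' = ∅
  T[1,3] 'bbb' = ∅
  T[2,4] 'bba' = {A,B,S}
  T[0,3] 'bbbb' = ∅
  T[1,4] 'bbba' = {A,B,S}
  T[0,4] 'bbbba' = {A,B,S}

S ∈ T[0,4] ⇒ YES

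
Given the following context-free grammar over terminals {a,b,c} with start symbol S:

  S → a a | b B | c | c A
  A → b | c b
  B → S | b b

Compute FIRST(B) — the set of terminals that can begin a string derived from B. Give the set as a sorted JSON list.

FIRST sets, iterate to fixpoint:
iter 1:
  A via A→b: +{b}
  A via A→c b: +{c}
  B via B→b b: +{b}
  S via S→a a: +{a}
  S via S→b B: +{b}
  S via S→c: +{c}
  FIRST(S)={a,b,c}  FIRST(A)={b,c}  FIRST(B)={b}
iter 2:
  B via B→S: +{a,c}
  FIRST(S)={a,b,c}  FIRST(A)={b,c}  FIRST(B)={a,b,c}
iter 3: (stable)
  FIRST(S)={a,b,c}  FIRST(A)={b,c}  FIRST(B)={a,b,c}

FIRST(B) = ["a", "b", "c"]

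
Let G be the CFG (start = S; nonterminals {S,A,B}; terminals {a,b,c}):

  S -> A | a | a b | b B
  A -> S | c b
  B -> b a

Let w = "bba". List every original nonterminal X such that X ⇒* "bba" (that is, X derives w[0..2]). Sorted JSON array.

CNF form of G:
  S -> T0 T1 | T1 B | T2 T1 | a
  A -> T0 T1 | T1 B | T2 T1 | a
  B -> T1 T0
  T0 -> a
  T1 -> b
  T2 -> c

Fill CYK table bottom-up — only the sub-triangle for w[0..2]:
  cell(0,0) b: {T1}  orig:{}
  cell(1,1) b: {T1}  orig:{}
  cell(2,2) a: {A,S,T0}  orig:{A,S}
  cell(0,1) bb: ∅
  cell(1,2) ba: {B}
  cell(0,2) bba: {A,S}

Original NTs in T[0,2] deriving "bba": ["A", "S"]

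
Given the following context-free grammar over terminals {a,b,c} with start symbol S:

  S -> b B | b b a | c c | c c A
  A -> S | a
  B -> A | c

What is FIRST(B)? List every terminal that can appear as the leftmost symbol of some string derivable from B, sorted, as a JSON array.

Compute FIRST by fixpoint:
[1]
  A via A→a: +{a}
  B via B→A: +{a}
  B via B→c: +{c}
  S via S→b B: +{b}
  S via S→c c: +{c}
  S: {b,c}  A: {a}  B: {a,c}
[2]
  A via A→S: +{b,c}
  B via B→A: +{b}
  S: {b,c}  A: {a,b,c}  B: {a,b,c}
[3] — fixpoint
  S: {b,c}  A: {a,b,c}  B: {a,b,c}

FIRST(B) = ["a", "b", "c"]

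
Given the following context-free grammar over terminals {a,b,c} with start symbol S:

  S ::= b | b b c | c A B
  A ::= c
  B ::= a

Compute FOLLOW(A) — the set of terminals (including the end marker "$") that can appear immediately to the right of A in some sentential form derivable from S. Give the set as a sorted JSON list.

FIRST iteration:
iter 1:
  A via A→c: +{c}
  B via B→a: +{a}
  S via S→b: +{b}
  S via S→c A B: +{c}
  S: {b,c}  A: {c}  B: {a}
iter 2: (no change)
  S: {b,c}  A: {c}  B: {a}

FOLLOW sets:
initialize: $ ∈ FOLLOW(S)
[1]
  S→c A B: FOLLOW(A) ⊇ FIRST(B) = {a}; new: +{a}
  S→c A B: FOLLOW(B) ⊇ FOLLOW(S) ⊇ {$}; new: +{$}
  S: {$}  A: {a}  B: {$}
[2] (stable)
  S: {$}  A: {a}  B: {$}

FOLLOW(A) = ["a"]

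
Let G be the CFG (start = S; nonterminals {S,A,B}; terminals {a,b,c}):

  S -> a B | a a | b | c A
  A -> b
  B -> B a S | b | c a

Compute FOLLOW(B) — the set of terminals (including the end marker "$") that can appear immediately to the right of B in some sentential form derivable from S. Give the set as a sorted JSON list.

FIRST iteration:
round 1:
  A via A→b: +{b}
  B via B→b: +{b}
  B via B→c a: +{c}
  S via S→a B: +{a}
  S via S→b: +{b}
  S via S→c A: +{c}
  S: {a,b,c}  A: {b}  B: {b,c}
round 2: (no change)
  S: {a,b,c}  A: {b}  B: {b,c}

FOLLOW sets:
initialize: $ ∈ FOLLOW(S)
round 1:
  B→B a S: FOLLOW(B) ⊇ FIRST(a) = {a}; new: +{a}
  B→B a S: FOLLOW(S) ⊇ FOLLOW(B) ⊇ {a}; new: +{a}
  S→a B: FOLLOW(B) ⊇ FOLLOW(S) ⊇ {$,a}; new: +{$}
  S→c A: FOLLOW(A) ⊇ FOLLOW(S) ⊇ {$,a}; new: +{$,a}
  FOLLOW[S]={$,a}  FOLLOW[A]={$,a}  FOLLOW[B]={$,a}
round 2: — fixpoint
  FOLLOW[S]={$,a}  FOLLOW[A]={$,a}  FOLLOW[B]={$,a}

FOLLOW(B) = ["$", "a"]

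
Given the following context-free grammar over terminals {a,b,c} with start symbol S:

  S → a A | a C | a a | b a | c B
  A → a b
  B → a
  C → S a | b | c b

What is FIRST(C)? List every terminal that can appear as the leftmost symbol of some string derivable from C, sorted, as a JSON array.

Compute FIRST by fixpoint:
iter 1:
  A via A→a b: +{a}
  B via B→a: +{a}
  C via C→b: +{b}
  C via C→c b: +{c}
  S via S→a A: +{a}
  S via S→b a: +{b}
  S via S→c B: +{c}
  S: {a,b,c}  A: {a}  B: {a}  C: {b,c}
iter 2:
  C via C→S a: +{a}
  S: {a,b,c}  A: {a}  B: {a}  C: {a,b,c}
iter 3: (stable)
  S: {a,b,c}  A: {a}  B: {a}  C: {a,b,c}

FIRST(C) = ["a", "b", "c"]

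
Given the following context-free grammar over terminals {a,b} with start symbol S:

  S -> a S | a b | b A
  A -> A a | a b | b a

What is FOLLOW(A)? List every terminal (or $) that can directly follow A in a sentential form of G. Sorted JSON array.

FIRST iteration:
iter 1:
  A via A→a b: +{a}
  A via A→b a: +{b}
  S via S→a S: +{a}
  S via S→b A: +{b}
  FIRST[S]={a,b}  FIRST[A]={a,b}
iter 2: — fixpoint
  FIRST[S]={a,b}  FIRST[A]={a,b}

FOLLOW iteration:
initialize: $ ∈ FOLLOW(S)
[1]
  A→A a: FOLLOW(A) ⊇ FIRST(a) = {a}; new: +{a}
  S→b A: FOLLOW(A) ⊇ FOLLOW(S) ⊇ {$}; new: +{$}
  FOLLOW(S)={$}  FOLLOW(A)={$,a}
[2] done
  FOLLOW(S)={$}  FOLLOW(A)={$,a}

FOLLOW(A) = ["$", "a"]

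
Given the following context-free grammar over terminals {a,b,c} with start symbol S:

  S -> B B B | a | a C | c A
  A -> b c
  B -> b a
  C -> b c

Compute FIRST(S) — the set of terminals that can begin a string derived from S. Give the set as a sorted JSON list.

FIRST iteration:
pass 1:
  A via A→b c: +{b}
  B via B→b a: +{b}
  C via C→b c: +{b}
  S via S→B B B: +{b}
  S via S→a: +{a}
  S via S→c A: +{c}
  FIRST(S)={a,b,c}  FIRST(A)={b}  FIRST(B)={b}  FIRST(C)={b}
pass 2: — fixpoint
  FIRST(S)={a,b,c}  FIRST(A)={b}  FIRST(B)={b}  FIRST(C)={b}

FIRST(S) = ["a", "b", "c"]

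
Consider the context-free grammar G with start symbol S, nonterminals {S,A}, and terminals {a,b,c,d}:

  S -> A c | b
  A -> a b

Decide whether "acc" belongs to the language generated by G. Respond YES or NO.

CNF form of G:
  S -> A T2 | b
  A -> T0 T1
  T0 -> a
  T1 -> b
  T2 -> c

Fill CYK table bottom-up:
  cell(0,0) a: {T0}  orig:{}
  cell(1,1) c: {T2}  orig:{}
  cell(2,2) c: {T2}  orig:{}
  cell(0,1) ac: ∅
  cell(1,2) cc: ∅
  cell(0,2) acc: ∅

S ∉ T[0,2] ⇒ NO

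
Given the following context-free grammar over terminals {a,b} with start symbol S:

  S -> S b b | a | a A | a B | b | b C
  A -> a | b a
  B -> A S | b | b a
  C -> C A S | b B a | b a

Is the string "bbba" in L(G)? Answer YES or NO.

Convert to CNF:
  S -> S X4 | T0 C | T1 A | T1 B | a | b
  A -> T0 T1 | a
  B -> A S | T0 T1 | b
  C -> C X2 | T0 T1 | T0 X3
  T0 -> b
  T1 -> a
  X2 -> A S
  X3 -> B T1
  X4 -> T0 T0

CYK table (by increasing span):
  T[0,0] 'b' = {B,S,T0}  orig:{B,S}
  T[1,1] 'b' = {B,S,T0}  orig:{B,S}
  T[2,2] 'b' = {B,S,T0}  orig:{B,S}
  T[3,3] 'a' = {A,S,T1}  orig:{A,S}
  T[0,1] 'bb' = {X4}  orig:{}
  T[1,2] 'bb' = {X4}  orig:{}
  T[2,3] 'ba' = {A,B,C,X3}  orig:{A,B,C}
  T[0,2] 'bbb' = {S}
  T[1,3] 'bba' = {C,S}
  T[0,3] 'bbba' = {S}

S ∈ T[0,3] ⇒ YES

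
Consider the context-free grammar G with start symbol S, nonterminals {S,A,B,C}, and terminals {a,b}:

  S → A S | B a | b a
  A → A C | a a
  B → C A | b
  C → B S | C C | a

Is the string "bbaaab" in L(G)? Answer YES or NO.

Convert to CNF:
  S -> A S | B T0 | T1 T0
  A -> A C | T0 T0
  B -> C A | b
  C -> B S | C C | a
  T0 -> a
  T1 -> b

CYK table (by increasing span):
  cell(0,0) b: {B,T1}  orig:{B}
  cell(1,1) b: {B,T1}  orig:{B}
  cell(2,2) a: {C,T0}  orig:{C}
  cell(3,3) a: {C,T0}  orig:{C}
  cell(4,4) a: {C,T0}  orig:{C}
  cell(5,5) b: {B,T1}  orig:{B}
  cell(0,1) bb: ∅
  cell(1,2) ba: {S}
  cell(2,3) aa: {A,C}
  cell(3,4) aa: {A,C}
  cell(4,5) ab: ∅
  cell(0,2) bba: {C}
  cell(1,3) baa: ∅
  cell(2,4) aaa: {A,B,C}
  cell(3,5) aab: ∅
  cell(0,3) bbaa: {C}
  cell(1,4) baaa: ∅
  cell(2,5) aaab: ∅
  cell(0,4) bbaaa: {B,C}
  cell(1,5) baaab: ∅
  cell(0,5) bbaaab: ∅

S ∉ T[0,5] ⇒ NO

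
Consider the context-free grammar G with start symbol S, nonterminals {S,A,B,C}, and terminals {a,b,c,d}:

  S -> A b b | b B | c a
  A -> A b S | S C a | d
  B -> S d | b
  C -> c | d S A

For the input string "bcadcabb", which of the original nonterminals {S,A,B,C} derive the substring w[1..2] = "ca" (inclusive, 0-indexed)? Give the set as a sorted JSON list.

CNF form of G:
  S -> A X7 | T0 B | T3 T1
  A -> A X4 | S X5 | d
  B -> S T2 | b
  C -> T2 X6 | c
  T0 -> b
  T1 -> a
  T2 -> d
  T3 -> c
  X4 -> T0 S
  X5 -> C T1
  X6 -> S A
  X7 -> T0 T0

CYK fill, restricted to cells inside w[1..2]:
  T[1,1] 'c' = {C,T3}  orig:{C}
  T[2,2] 'a' = {T1}  orig:{}
  T[1,2] 'ca' = {S,X5}  orig:{S}

Original NTs in T[1,2] deriving "ca": ["S"]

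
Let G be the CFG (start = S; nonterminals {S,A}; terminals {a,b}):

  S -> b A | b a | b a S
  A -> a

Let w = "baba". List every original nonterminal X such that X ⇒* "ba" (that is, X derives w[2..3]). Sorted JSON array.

Convert to CNF:
  S -> T0 A | T0 T1 | T0 X2
  A -> a
  T0 -> b
  T1 -> a
  X2 -> T1 S

CYK fill, restricted to cells inside w[2..3]:
  [2..2]={T0}  "b"  orig:{}
  [3..3]={A,T1}  "a"  orig:{A}
  [2..3]={S}  "ba"

Original NTs in T[2,3] deriving "ba": ["S"]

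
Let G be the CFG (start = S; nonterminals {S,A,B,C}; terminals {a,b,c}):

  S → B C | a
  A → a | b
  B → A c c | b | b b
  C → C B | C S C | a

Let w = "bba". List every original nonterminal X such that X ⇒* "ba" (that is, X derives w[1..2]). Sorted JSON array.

Convert to CNF:
  S -> B C | a
  A -> a | b
  B -> A X2 | T1 T1 | b
  C -> C B | C X3 | a
  T0 -> c
  T1 -> b
  X2 -> T0 T0
  X3 -> S C

CYK table (by increasing span) — only the sub-triangle for w[1..2]:
  [1..1]={A,B,T1}  "b"  orig:{A,B}
  [2..2]={A,C,S}  "a"
  [1..2]={S}  "ba"

Original NTs in T[1,2] deriving "ba": ["S"]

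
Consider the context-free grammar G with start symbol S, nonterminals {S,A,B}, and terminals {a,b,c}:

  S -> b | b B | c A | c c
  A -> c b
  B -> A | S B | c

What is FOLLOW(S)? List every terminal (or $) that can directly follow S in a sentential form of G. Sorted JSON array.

FIRST sets, iterate to fixpoint:
pass 1:
  A via A→c b: +{c}
  B via B→A: +{c}
  S via S→b: +{b}
  S via S→c A: +{c}
  FIRST(S)={b,c}  FIRST(A)={c}  FIRST(B)={c}
pass 2:
  B via B→S B: +{b}
  FIRST(S)={b,c}  FIRST(A)={c}  FIRST(B)={b,c}
pass 3: (no change)
  FIRST(S)={b,c}  FIRST(A)={c}  FIRST(B)={b,c}

Compute FOLLOW by fixpoint:
initialize: $ ∈ FOLLOW(S)
[1]
  B→S B: FOLLOW(S) ⊇ FIRST(B) = {b,c}; new: +{b,c}
  S→b B: FOLLOW(B) ⊇ FOLLOW(S) ⊇ {$,b,c}; new: +{$,b,c}
  S→c A: FOLLOW(A) ⊇ FOLLOW(S) ⊇ {$,b,c}; new: +{$,b,c}
  S: {$,b,c}  A: {$,b,c}  B: {$,b,c}
[2] (stable)
  S: {$,b,c}  A: {$,b,c}  B: {$,b,c}

FOLLOW(S) = ["$", "b", "c"]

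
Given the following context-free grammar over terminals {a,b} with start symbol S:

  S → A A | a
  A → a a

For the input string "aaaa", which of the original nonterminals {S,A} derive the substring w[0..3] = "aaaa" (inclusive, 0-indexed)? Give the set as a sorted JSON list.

Convert to CNF:
  S -> A A | a
  A -> T0 T0
  T0 -> a

CYK fill — only the sub-triangle for w[0..3]:
  cell(0,0) a: {S,T0}  orig:{S}
  cell(1,1) a: {S,T0}  orig:{S}
  cell(2,2) a: {S,T0}  orig:{S}
  cell(3,3) a: {S,T0}  orig:{S}
  cell(0,1) aa: {A}
  cell(1,2) aa: {A}
  cell(2,3) aa: {A}
  cell(0,2) aaa: ∅
  cell(1,3) aaa: ∅
  cell(0,3) aaaa: {S}

Original NTs in T[0,3] deriving "aaaa": ["S"]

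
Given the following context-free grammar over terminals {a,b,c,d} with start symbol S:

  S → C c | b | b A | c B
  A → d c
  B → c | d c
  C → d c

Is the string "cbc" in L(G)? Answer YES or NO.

Convert to CNF:
  S -> C T1 | T1 B | T2 A | b
  A -> T0 T1
  B -> T0 T1 | c
  C -> T0 T1
  T0 -> d
  T1 -> c
  T2 -> b

CYK table (by increasing span):
  cell(0,0) c: {B,T1}  orig:{B}
  cell(1,1) b: {S,T2}  orig:{S}
  cell(2,2) c: {B,T1}  orig:{B}
  cell(0,1) cb: ∅
  cell(1,2) bc: ∅
  cell(0,2) cbc: ∅

S ∉ T[0,2] ⇒ NO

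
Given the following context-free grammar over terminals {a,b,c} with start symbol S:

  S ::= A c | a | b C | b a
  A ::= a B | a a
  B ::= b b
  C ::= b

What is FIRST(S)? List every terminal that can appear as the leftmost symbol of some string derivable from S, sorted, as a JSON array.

Compute FIRST by fixpoint:
[1]
  A via A→a B: +{a}
  B via B→b b: +{b}
  C via C→b: +{b}
  S via S→A c: +{a}
  S via S→b C: +{b}
  S: {a,b}  A: {a}  B: {b}  C: {b}
[2] (stable)
  S: {a,b}  A: {a}  B: {b}  C: {b}

FIRST(S) = ["a", "b"]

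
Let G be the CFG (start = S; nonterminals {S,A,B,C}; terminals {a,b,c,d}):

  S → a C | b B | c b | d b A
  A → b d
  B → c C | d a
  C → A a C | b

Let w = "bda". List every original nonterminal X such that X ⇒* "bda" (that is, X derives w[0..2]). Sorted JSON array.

Convert to CNF:
  S -> T0 B | T1 X5 | T2 T0 | T3 C
  A -> T0 T1
  B -> T1 T3 | T2 C
  C -> A X4 | b
  T0 -> b
  T1 -> d
  T2 -> c
  T3 -> a
  X4 -> T3 C
  X5 -> T0 A

CYK fill, restricted to cells inside w[0..2]:
  cell(0,0) b: {C,T0}  orig:{C}
  cell(1,1) d: {T1}  orig:{}
  cell(2,2) a: {T3}  orig:{}
  cell(0,1) bd: {A}
  cell(1,2) da: {B}
  cell(0,2) bda: {S}

Original NTs in T[0,2] deriving "bda": ["S"]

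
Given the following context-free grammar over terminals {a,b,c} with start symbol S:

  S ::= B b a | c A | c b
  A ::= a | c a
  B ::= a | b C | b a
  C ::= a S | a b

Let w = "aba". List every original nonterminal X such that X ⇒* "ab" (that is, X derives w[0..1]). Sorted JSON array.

CNF form of G:
  S -> B X3 | T0 A | T0 T2
  A -> T0 T1 | a
  B -> T2 C | T2 T1 | a
  C -> T1 S | T1 T2
  T0 -> c
  T1 -> a
  T2 -> b
  X3 -> T2 T1

Fill CYK table bottom-up, restricted to cells inside w[0..1]:
  T[0,0] 'a' = {A,B,T1}  orig:{A,B}
  T[1,1] 'b' = {T2}  orig:{}
  T[0,1] 'ab' = {C}

Original NTs in T[0,1] deriving "ab": ["C"]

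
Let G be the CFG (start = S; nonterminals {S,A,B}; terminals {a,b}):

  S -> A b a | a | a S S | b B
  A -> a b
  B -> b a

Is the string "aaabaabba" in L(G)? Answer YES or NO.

Convert to CNF:
  S -> A X2 | T0 X3 | T1 B | a
  A -> T0 T1
  B -> T1 T0
  T0 -> a
  T1 -> b
  X2 -> T1 T0
  X3 -> S S

Fill CYK table bottom-up:
  cell(0,0) a: {S,T0}  orig:{S}
  cell(1,1) a: {S,T0}  orig:{S}
  cell(2,2) a: {S,T0}  orig:{S}
  cell(3,3) b: {T1}  orig:{}
  cell(4,4) a: {S,T0}  orig:{S}
  cell(5,5) a: {S,T0}  orig:{S}
  cell(6,6) b: {T1}  orig:{}
  cell(7,7) b: {T1}  orig:{}
  cell(8,8) a: {S,T0}  orig:{S}
  cell(0,1) aa: {X3}  orig:{}
  cell(1,2) aa: {X3}  orig:{}
  cell(2,3) ab: {A}
  cell(3,4) ba: {B,X2}  orig:{B}
  cell(4,5) aa: {X3}  orig:{}
  cell(5,6) ab: {A}
  cell(6,7) bb: ∅
  cell(7,8) ba: {B,X2}  orig:{B}
  cell(0,2) aaa: {S}
  cell(1,3) aab: ∅
  cell(2,4) aba: ∅
  cell(3,5) baa: ∅
  cell(4,6) aab: ∅
  cell(5,7) abb: ∅
  cell(6,8) bba: {S}
  cell(0,3) aaab: ∅
  cell(1,4) aaba: ∅
  cell(2,5) abaa: ∅
  cell(3,6) baab: ∅
  cell(4,7) aabb: ∅
  cell(5,8) abba: {S,X3}  orig:{S}
  cell(0,4) aaaba: ∅
  cell(1,5) aabaa: ∅
  cell(2,6) abaab: ∅
  cell(3,7) baabb: ∅
  cell(4,8) aabba: {S,X3}  orig:{S}
  cell(0,5) aaabaa: ∅
  cell(1,6) aabaab: ∅
  cell(2,7) abaabb: ∅
  cell(3,8) baabba: ∅
  cell(0,6) aaabaab: ∅
  cell(1,7) aabaabb: ∅
  cell(2,8) abaabba: ∅
  cell(0,7) aaabaabb: ∅
  cell(1,8) aabaabba: ∅
  cell(0,8) aaabaabba: ∅

S ∉ T[0,8] ⇒ NO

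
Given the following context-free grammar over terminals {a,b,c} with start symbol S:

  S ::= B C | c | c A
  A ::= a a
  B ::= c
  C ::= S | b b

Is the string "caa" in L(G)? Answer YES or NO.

Convert to CNF:
  S -> B C | T2 A | c
  A -> T0 T0
  B -> c
  C -> B C | T1 T1 | T2 A | c
  T0 -> a
  T1 -> b
  T2 -> c

CYK fill:
  [0..0]={B,C,S,T2}  "c"  orig:{B,C,S}
  [1..1]={T0}  "a"  orig:{}
  [2..2]={T0}  "a"  orig:{}
  [0..1]=∅  "ca"
  [1..2]={A}  "aa"
  [0..2]={C,S}  "caa"

S ∈ T[0,2] ⇒ YES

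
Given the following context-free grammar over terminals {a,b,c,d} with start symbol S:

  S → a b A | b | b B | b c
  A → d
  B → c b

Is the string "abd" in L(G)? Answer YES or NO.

Convert to CNF:
  S -> T1 B | T1 T0 | T2 X3 | b
  A -> d
  B -> T0 T1
  T0 -> c
  T1 -> b
  T2 -> a
  X3 -> T1 A

Fill CYK table bottom-up:
  cell(0,0) a: {T2}  orig:{}
  cell(1,1) b: {S,T1}  orig:{S}
  cell(2,2) d: {A}
  cell(0,1) ab: ∅
  cell(1,2) bd: {X3}  orig:{}
  cell(0,2) abd: {S}

S ∈ T[0,2] ⇒ YES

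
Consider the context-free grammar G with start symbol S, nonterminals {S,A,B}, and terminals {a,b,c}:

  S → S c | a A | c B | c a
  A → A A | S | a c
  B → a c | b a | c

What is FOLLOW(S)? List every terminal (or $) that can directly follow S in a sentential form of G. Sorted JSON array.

Compute FIRST by fixpoint:
iter 1:
  A via A→a c: +{a}
  B via B→a c: +{a}
  B via B→b a: +{b}
  B via B→c: +{c}
  S via S→a A: +{a}
  S via S→c B: +{c}
  FIRST[S]={a,c}  FIRST[A]={a}  FIRST[B]={a,b,c}
iter 2:
  A via A→S: +{c}
  FIRST[S]={a,c}  FIRST[A]={a,c}  FIRST[B]={a,b,c}
iter 3: (stable)
  FIRST[S]={a,c}  FIRST[A]={a,c}  FIRST[B]={a,b,c}

FOLLOW iteration:
initialize: $ ∈ FOLLOW(S)
[1]
  A→A A: FOLLOW(A) ⊇ FIRST(A) = {a,c}; new: +{a,c}
  A→S: FOLLOW(S) ⊇ FOLLOW(A) ⊇ {a,c}; new: +{a,c}
  S→a A: FOLLOW(A) ⊇ FOLLOW(S) ⊇ {$,a,c}; new: +{$}
  S→c B: FOLLOW(B) ⊇ FOLLOW(S) ⊇ {$,a,c}; new: +{$,a,c}
  FOLLOW(S)={$,a,c}  FOLLOW(A)={$,a,c}  FOLLOW(B)={$,a,c}
[2] done
  FOLLOW(S)={$,a,c}  FOLLOW(A)={$,a,c}  FOLLOW(B)={$,a,c}

FOLLOW(S) = ["$", "a", "c"]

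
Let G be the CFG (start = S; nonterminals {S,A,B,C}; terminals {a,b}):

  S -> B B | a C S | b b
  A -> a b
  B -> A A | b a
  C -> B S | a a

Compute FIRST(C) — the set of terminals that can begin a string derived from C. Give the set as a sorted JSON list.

FIRST sets, iterate to fixpoint:
pass 1:
  A via A→a b: +{a}
  B via B→A A: +{a}
  B via B→b a: +{b}
  C via C→B S: +{a,b}
  S via S→B B: +{a,b}
  S: {a,b}  A: {a}  B: {a,b}  C: {a,b}
pass 2: (stable)
  S: {a,b}  A: {a}  B: {a,b}  C: {a,b}

FIRST(C) = ["a", "b"]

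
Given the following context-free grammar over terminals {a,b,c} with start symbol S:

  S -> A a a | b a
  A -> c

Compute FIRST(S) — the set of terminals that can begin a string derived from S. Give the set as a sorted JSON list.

Compute FIRST by fixpoint:
iter 1:
  A via A→c: +{c}
  S via S→A a a: +{c}
  S via S→b a: +{b}
  FIRST(S)={b,c}  FIRST(A)={c}
iter 2: done
  FIRST(S)={b,c}  FIRST(A)={c}

FIRST(S) = ["b", "c"]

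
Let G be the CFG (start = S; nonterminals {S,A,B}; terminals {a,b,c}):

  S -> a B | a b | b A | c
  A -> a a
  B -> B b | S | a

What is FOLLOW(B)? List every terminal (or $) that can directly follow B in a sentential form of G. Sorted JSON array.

FIRST sets, iterate to fixpoint:
pass 1:
  A via A→a a: +{a}
  B via B→a: +{a}
  S via S→a B: +{a}
  S via S→b A: +{b}
  S via S→c: +{c}
  FIRST(S)={a,b,c}  FIRST(A)={a}  FIRST(B)={a}
pass 2:
  B via B→S: +{b,c}
  FIRST(S)={a,b,c}  FIRST(A)={a}  FIRST(B)={a,b,c}
pass 3: (no change)
  FIRST(S)={a,b,c}  FIRST(A)={a}  FIRST(B)={a,b,c}

Compute FOLLOW by fixpoint:
initialize: $ ∈ FOLLOW(S)
iter 1:
  B→B b: FOLLOW(B) ⊇ FIRST(b) = {b}; new: +{b}
  B→S: FOLLOW(S) ⊇ FOLLOW(B) ⊇ {b}; new: +{b}
  S→a B: FOLLOW(B) ⊇ FOLLOW(S) ⊇ {$,b}; new: +{$}
  S→b A: FOLLOW(A) ⊇ FOLLOW(S) ⊇ {$,b}; new: +{$,b}
  FOLLOW(S)={$,b}  FOLLOW(A)={$,b}  FOLLOW(B)={$,b}
iter 2: done
  FOLLOW(S)={$,b}  FOLLOW(A)={$,b}  FOLLOW(B)={$,b}

FOLLOW(B) = ["$", "b"]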